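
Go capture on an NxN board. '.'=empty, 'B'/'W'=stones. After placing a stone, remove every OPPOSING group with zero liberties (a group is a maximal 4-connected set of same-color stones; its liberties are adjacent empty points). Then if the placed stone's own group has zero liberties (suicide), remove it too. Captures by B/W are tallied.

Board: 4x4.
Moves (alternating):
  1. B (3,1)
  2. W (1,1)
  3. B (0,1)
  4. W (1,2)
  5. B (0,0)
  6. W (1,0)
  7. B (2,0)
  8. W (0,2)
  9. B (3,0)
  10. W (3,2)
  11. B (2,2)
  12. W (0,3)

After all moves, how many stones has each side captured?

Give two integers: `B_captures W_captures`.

Move 1: B@(3,1) -> caps B=0 W=0
Move 2: W@(1,1) -> caps B=0 W=0
Move 3: B@(0,1) -> caps B=0 W=0
Move 4: W@(1,2) -> caps B=0 W=0
Move 5: B@(0,0) -> caps B=0 W=0
Move 6: W@(1,0) -> caps B=0 W=0
Move 7: B@(2,0) -> caps B=0 W=0
Move 8: W@(0,2) -> caps B=0 W=2
Move 9: B@(3,0) -> caps B=0 W=2
Move 10: W@(3,2) -> caps B=0 W=2
Move 11: B@(2,2) -> caps B=0 W=2
Move 12: W@(0,3) -> caps B=0 W=2

Answer: 0 2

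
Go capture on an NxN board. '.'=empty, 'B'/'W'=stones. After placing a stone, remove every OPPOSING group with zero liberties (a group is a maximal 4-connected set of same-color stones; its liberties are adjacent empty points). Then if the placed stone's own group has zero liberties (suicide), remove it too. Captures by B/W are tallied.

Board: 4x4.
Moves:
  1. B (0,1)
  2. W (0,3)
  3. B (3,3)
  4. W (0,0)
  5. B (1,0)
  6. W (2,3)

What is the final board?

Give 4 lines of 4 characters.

Answer: .B.W
B...
...W
...B

Derivation:
Move 1: B@(0,1) -> caps B=0 W=0
Move 2: W@(0,3) -> caps B=0 W=0
Move 3: B@(3,3) -> caps B=0 W=0
Move 4: W@(0,0) -> caps B=0 W=0
Move 5: B@(1,0) -> caps B=1 W=0
Move 6: W@(2,3) -> caps B=1 W=0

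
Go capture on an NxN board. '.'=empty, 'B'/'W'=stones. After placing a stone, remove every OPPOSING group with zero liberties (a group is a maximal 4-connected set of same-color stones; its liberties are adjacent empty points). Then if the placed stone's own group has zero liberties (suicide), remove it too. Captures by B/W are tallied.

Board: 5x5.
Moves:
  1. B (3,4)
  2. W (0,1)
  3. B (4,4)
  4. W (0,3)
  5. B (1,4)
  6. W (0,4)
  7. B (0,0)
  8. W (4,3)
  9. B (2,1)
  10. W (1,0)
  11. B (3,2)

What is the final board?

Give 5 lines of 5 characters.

Answer: .W.WW
W...B
.B...
..B.B
...WB

Derivation:
Move 1: B@(3,4) -> caps B=0 W=0
Move 2: W@(0,1) -> caps B=0 W=0
Move 3: B@(4,4) -> caps B=0 W=0
Move 4: W@(0,3) -> caps B=0 W=0
Move 5: B@(1,4) -> caps B=0 W=0
Move 6: W@(0,4) -> caps B=0 W=0
Move 7: B@(0,0) -> caps B=0 W=0
Move 8: W@(4,3) -> caps B=0 W=0
Move 9: B@(2,1) -> caps B=0 W=0
Move 10: W@(1,0) -> caps B=0 W=1
Move 11: B@(3,2) -> caps B=0 W=1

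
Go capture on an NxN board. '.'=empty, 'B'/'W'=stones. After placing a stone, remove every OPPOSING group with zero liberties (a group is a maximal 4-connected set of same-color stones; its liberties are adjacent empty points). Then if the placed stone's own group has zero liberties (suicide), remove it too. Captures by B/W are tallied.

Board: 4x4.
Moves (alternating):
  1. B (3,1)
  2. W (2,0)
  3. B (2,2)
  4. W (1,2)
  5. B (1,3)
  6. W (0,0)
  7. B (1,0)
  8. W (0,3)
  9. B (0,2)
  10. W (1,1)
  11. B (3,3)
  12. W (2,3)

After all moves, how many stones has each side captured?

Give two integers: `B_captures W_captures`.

Answer: 1 1

Derivation:
Move 1: B@(3,1) -> caps B=0 W=0
Move 2: W@(2,0) -> caps B=0 W=0
Move 3: B@(2,2) -> caps B=0 W=0
Move 4: W@(1,2) -> caps B=0 W=0
Move 5: B@(1,3) -> caps B=0 W=0
Move 6: W@(0,0) -> caps B=0 W=0
Move 7: B@(1,0) -> caps B=0 W=0
Move 8: W@(0,3) -> caps B=0 W=0
Move 9: B@(0,2) -> caps B=1 W=0
Move 10: W@(1,1) -> caps B=1 W=1
Move 11: B@(3,3) -> caps B=1 W=1
Move 12: W@(2,3) -> caps B=1 W=1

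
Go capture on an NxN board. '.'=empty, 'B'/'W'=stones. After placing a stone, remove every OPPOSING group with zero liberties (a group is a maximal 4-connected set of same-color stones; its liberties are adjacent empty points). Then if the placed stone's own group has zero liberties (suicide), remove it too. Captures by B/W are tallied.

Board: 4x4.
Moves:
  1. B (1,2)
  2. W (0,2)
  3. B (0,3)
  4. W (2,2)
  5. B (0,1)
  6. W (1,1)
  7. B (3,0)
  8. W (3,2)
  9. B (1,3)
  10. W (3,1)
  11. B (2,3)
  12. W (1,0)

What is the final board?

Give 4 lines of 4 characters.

Move 1: B@(1,2) -> caps B=0 W=0
Move 2: W@(0,2) -> caps B=0 W=0
Move 3: B@(0,3) -> caps B=0 W=0
Move 4: W@(2,2) -> caps B=0 W=0
Move 5: B@(0,1) -> caps B=1 W=0
Move 6: W@(1,1) -> caps B=1 W=0
Move 7: B@(3,0) -> caps B=1 W=0
Move 8: W@(3,2) -> caps B=1 W=0
Move 9: B@(1,3) -> caps B=1 W=0
Move 10: W@(3,1) -> caps B=1 W=0
Move 11: B@(2,3) -> caps B=1 W=0
Move 12: W@(1,0) -> caps B=1 W=0

Answer: .B.B
WWBB
..WB
BWW.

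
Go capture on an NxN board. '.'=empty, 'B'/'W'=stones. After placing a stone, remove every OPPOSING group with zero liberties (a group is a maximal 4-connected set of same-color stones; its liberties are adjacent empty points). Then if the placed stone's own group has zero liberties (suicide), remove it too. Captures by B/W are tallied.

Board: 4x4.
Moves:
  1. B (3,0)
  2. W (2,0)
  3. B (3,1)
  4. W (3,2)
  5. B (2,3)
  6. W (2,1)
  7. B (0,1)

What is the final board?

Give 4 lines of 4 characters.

Answer: .B..
....
WW.B
..W.

Derivation:
Move 1: B@(3,0) -> caps B=0 W=0
Move 2: W@(2,0) -> caps B=0 W=0
Move 3: B@(3,1) -> caps B=0 W=0
Move 4: W@(3,2) -> caps B=0 W=0
Move 5: B@(2,3) -> caps B=0 W=0
Move 6: W@(2,1) -> caps B=0 W=2
Move 7: B@(0,1) -> caps B=0 W=2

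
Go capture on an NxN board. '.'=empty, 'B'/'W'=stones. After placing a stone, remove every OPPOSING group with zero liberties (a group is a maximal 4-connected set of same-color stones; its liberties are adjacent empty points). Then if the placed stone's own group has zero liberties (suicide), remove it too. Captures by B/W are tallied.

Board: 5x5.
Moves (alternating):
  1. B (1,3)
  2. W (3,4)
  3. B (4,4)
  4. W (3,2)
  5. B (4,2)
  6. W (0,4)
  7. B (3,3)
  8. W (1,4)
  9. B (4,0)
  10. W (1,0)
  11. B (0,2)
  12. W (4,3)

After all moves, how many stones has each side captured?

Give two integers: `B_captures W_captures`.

Move 1: B@(1,3) -> caps B=0 W=0
Move 2: W@(3,4) -> caps B=0 W=0
Move 3: B@(4,4) -> caps B=0 W=0
Move 4: W@(3,2) -> caps B=0 W=0
Move 5: B@(4,2) -> caps B=0 W=0
Move 6: W@(0,4) -> caps B=0 W=0
Move 7: B@(3,3) -> caps B=0 W=0
Move 8: W@(1,4) -> caps B=0 W=0
Move 9: B@(4,0) -> caps B=0 W=0
Move 10: W@(1,0) -> caps B=0 W=0
Move 11: B@(0,2) -> caps B=0 W=0
Move 12: W@(4,3) -> caps B=0 W=1

Answer: 0 1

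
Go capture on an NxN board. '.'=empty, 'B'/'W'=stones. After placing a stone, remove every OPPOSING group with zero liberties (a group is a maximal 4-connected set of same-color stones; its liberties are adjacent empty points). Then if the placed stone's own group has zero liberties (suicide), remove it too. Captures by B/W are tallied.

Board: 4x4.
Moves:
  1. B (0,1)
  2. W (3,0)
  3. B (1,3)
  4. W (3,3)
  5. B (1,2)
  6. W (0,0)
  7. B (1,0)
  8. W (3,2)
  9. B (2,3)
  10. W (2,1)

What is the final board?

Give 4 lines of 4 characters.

Answer: .B..
B.BB
.W.B
W.WW

Derivation:
Move 1: B@(0,1) -> caps B=0 W=0
Move 2: W@(3,0) -> caps B=0 W=0
Move 3: B@(1,3) -> caps B=0 W=0
Move 4: W@(3,3) -> caps B=0 W=0
Move 5: B@(1,2) -> caps B=0 W=0
Move 6: W@(0,0) -> caps B=0 W=0
Move 7: B@(1,0) -> caps B=1 W=0
Move 8: W@(3,2) -> caps B=1 W=0
Move 9: B@(2,3) -> caps B=1 W=0
Move 10: W@(2,1) -> caps B=1 W=0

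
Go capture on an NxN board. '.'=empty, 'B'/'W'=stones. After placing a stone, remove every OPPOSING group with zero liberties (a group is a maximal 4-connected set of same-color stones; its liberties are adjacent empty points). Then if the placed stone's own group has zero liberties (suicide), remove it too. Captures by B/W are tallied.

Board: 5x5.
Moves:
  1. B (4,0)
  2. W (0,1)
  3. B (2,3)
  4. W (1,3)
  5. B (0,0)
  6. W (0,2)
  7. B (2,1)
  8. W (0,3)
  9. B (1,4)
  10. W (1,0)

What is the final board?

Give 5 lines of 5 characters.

Move 1: B@(4,0) -> caps B=0 W=0
Move 2: W@(0,1) -> caps B=0 W=0
Move 3: B@(2,3) -> caps B=0 W=0
Move 4: W@(1,3) -> caps B=0 W=0
Move 5: B@(0,0) -> caps B=0 W=0
Move 6: W@(0,2) -> caps B=0 W=0
Move 7: B@(2,1) -> caps B=0 W=0
Move 8: W@(0,3) -> caps B=0 W=0
Move 9: B@(1,4) -> caps B=0 W=0
Move 10: W@(1,0) -> caps B=0 W=1

Answer: .WWW.
W..WB
.B.B.
.....
B....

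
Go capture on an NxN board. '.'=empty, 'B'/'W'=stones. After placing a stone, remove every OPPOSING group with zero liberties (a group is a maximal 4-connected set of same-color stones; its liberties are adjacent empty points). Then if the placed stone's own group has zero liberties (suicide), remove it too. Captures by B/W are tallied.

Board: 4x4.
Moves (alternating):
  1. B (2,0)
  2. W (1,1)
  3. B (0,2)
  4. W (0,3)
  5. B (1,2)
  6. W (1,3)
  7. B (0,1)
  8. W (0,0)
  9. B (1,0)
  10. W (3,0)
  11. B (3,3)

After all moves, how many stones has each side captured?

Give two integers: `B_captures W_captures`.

Move 1: B@(2,0) -> caps B=0 W=0
Move 2: W@(1,1) -> caps B=0 W=0
Move 3: B@(0,2) -> caps B=0 W=0
Move 4: W@(0,3) -> caps B=0 W=0
Move 5: B@(1,2) -> caps B=0 W=0
Move 6: W@(1,3) -> caps B=0 W=0
Move 7: B@(0,1) -> caps B=0 W=0
Move 8: W@(0,0) -> caps B=0 W=0
Move 9: B@(1,0) -> caps B=1 W=0
Move 10: W@(3,0) -> caps B=1 W=0
Move 11: B@(3,3) -> caps B=1 W=0

Answer: 1 0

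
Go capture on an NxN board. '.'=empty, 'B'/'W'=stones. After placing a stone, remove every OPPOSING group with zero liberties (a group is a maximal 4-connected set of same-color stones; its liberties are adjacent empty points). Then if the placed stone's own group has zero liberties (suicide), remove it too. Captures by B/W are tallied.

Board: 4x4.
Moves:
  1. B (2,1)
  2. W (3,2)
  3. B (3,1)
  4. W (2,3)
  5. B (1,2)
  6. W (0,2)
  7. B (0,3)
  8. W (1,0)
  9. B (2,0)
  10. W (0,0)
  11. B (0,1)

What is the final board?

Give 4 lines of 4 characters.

Answer: WB.B
W.B.
BB.W
.BW.

Derivation:
Move 1: B@(2,1) -> caps B=0 W=0
Move 2: W@(3,2) -> caps B=0 W=0
Move 3: B@(3,1) -> caps B=0 W=0
Move 4: W@(2,3) -> caps B=0 W=0
Move 5: B@(1,2) -> caps B=0 W=0
Move 6: W@(0,2) -> caps B=0 W=0
Move 7: B@(0,3) -> caps B=0 W=0
Move 8: W@(1,0) -> caps B=0 W=0
Move 9: B@(2,0) -> caps B=0 W=0
Move 10: W@(0,0) -> caps B=0 W=0
Move 11: B@(0,1) -> caps B=1 W=0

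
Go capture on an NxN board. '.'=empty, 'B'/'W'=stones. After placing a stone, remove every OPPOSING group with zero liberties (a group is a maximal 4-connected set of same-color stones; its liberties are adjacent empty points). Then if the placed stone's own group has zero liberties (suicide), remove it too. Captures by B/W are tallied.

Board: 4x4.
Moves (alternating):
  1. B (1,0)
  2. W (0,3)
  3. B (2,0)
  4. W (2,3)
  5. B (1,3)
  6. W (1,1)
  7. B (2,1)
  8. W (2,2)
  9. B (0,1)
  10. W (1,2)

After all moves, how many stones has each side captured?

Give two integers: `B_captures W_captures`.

Answer: 0 1

Derivation:
Move 1: B@(1,0) -> caps B=0 W=0
Move 2: W@(0,3) -> caps B=0 W=0
Move 3: B@(2,0) -> caps B=0 W=0
Move 4: W@(2,3) -> caps B=0 W=0
Move 5: B@(1,3) -> caps B=0 W=0
Move 6: W@(1,1) -> caps B=0 W=0
Move 7: B@(2,1) -> caps B=0 W=0
Move 8: W@(2,2) -> caps B=0 W=0
Move 9: B@(0,1) -> caps B=0 W=0
Move 10: W@(1,2) -> caps B=0 W=1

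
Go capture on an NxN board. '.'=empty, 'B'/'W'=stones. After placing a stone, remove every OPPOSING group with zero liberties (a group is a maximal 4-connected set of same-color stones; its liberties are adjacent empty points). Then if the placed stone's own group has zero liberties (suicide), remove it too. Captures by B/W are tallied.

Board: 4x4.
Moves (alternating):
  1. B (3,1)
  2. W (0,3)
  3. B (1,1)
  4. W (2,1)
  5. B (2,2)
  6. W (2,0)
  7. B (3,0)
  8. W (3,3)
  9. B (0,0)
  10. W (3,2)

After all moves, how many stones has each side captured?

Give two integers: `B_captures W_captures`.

Answer: 0 2

Derivation:
Move 1: B@(3,1) -> caps B=0 W=0
Move 2: W@(0,3) -> caps B=0 W=0
Move 3: B@(1,1) -> caps B=0 W=0
Move 4: W@(2,1) -> caps B=0 W=0
Move 5: B@(2,2) -> caps B=0 W=0
Move 6: W@(2,0) -> caps B=0 W=0
Move 7: B@(3,0) -> caps B=0 W=0
Move 8: W@(3,3) -> caps B=0 W=0
Move 9: B@(0,0) -> caps B=0 W=0
Move 10: W@(3,2) -> caps B=0 W=2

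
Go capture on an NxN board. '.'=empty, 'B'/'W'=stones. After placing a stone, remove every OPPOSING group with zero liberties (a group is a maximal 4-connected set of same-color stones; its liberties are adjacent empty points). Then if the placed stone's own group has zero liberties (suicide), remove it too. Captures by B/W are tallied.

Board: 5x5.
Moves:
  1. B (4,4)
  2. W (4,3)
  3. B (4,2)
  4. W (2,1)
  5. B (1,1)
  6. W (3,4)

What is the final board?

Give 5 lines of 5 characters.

Move 1: B@(4,4) -> caps B=0 W=0
Move 2: W@(4,3) -> caps B=0 W=0
Move 3: B@(4,2) -> caps B=0 W=0
Move 4: W@(2,1) -> caps B=0 W=0
Move 5: B@(1,1) -> caps B=0 W=0
Move 6: W@(3,4) -> caps B=0 W=1

Answer: .....
.B...
.W...
....W
..BW.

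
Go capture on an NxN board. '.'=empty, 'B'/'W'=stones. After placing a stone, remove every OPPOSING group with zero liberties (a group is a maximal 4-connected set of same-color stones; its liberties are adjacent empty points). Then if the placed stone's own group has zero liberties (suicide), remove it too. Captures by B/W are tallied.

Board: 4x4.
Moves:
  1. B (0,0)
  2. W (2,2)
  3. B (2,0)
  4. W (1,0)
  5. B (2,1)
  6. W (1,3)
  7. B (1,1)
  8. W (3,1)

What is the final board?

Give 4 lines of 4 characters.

Move 1: B@(0,0) -> caps B=0 W=0
Move 2: W@(2,2) -> caps B=0 W=0
Move 3: B@(2,0) -> caps B=0 W=0
Move 4: W@(1,0) -> caps B=0 W=0
Move 5: B@(2,1) -> caps B=0 W=0
Move 6: W@(1,3) -> caps B=0 W=0
Move 7: B@(1,1) -> caps B=1 W=0
Move 8: W@(3,1) -> caps B=1 W=0

Answer: B...
.B.W
BBW.
.W..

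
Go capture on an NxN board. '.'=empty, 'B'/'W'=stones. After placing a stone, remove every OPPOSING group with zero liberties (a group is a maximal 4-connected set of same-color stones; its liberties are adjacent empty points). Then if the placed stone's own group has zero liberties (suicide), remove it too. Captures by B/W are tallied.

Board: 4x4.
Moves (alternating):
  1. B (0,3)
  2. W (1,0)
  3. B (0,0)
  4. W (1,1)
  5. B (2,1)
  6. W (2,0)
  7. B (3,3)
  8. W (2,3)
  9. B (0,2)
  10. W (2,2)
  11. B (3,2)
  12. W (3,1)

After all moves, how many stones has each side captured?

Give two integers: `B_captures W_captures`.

Answer: 0 3

Derivation:
Move 1: B@(0,3) -> caps B=0 W=0
Move 2: W@(1,0) -> caps B=0 W=0
Move 3: B@(0,0) -> caps B=0 W=0
Move 4: W@(1,1) -> caps B=0 W=0
Move 5: B@(2,1) -> caps B=0 W=0
Move 6: W@(2,0) -> caps B=0 W=0
Move 7: B@(3,3) -> caps B=0 W=0
Move 8: W@(2,3) -> caps B=0 W=0
Move 9: B@(0,2) -> caps B=0 W=0
Move 10: W@(2,2) -> caps B=0 W=0
Move 11: B@(3,2) -> caps B=0 W=0
Move 12: W@(3,1) -> caps B=0 W=3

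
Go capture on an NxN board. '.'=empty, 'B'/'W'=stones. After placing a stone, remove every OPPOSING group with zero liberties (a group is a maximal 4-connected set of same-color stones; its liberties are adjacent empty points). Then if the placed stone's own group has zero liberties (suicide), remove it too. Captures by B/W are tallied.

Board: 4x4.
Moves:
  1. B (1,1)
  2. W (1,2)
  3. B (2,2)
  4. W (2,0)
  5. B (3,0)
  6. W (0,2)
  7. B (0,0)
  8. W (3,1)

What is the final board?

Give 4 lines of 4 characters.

Move 1: B@(1,1) -> caps B=0 W=0
Move 2: W@(1,2) -> caps B=0 W=0
Move 3: B@(2,2) -> caps B=0 W=0
Move 4: W@(2,0) -> caps B=0 W=0
Move 5: B@(3,0) -> caps B=0 W=0
Move 6: W@(0,2) -> caps B=0 W=0
Move 7: B@(0,0) -> caps B=0 W=0
Move 8: W@(3,1) -> caps B=0 W=1

Answer: B.W.
.BW.
W.B.
.W..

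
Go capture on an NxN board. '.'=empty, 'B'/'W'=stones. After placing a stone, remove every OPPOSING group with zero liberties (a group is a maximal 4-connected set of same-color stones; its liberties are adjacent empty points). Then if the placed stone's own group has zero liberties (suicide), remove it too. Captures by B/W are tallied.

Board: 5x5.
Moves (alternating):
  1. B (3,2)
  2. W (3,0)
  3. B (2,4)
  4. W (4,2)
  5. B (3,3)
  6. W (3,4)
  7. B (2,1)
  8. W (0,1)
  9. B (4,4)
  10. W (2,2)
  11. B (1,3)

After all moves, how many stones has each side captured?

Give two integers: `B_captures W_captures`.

Answer: 1 0

Derivation:
Move 1: B@(3,2) -> caps B=0 W=0
Move 2: W@(3,0) -> caps B=0 W=0
Move 3: B@(2,4) -> caps B=0 W=0
Move 4: W@(4,2) -> caps B=0 W=0
Move 5: B@(3,3) -> caps B=0 W=0
Move 6: W@(3,4) -> caps B=0 W=0
Move 7: B@(2,1) -> caps B=0 W=0
Move 8: W@(0,1) -> caps B=0 W=0
Move 9: B@(4,4) -> caps B=1 W=0
Move 10: W@(2,2) -> caps B=1 W=0
Move 11: B@(1,3) -> caps B=1 W=0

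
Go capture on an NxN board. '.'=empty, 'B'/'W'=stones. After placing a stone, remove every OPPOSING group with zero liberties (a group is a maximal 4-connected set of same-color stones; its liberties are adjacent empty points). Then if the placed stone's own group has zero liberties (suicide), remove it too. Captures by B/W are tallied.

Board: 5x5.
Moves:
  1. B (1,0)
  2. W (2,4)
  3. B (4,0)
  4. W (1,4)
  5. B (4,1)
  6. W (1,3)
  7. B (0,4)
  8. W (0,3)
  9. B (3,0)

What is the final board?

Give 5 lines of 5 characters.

Answer: ...W.
B..WW
....W
B....
BB...

Derivation:
Move 1: B@(1,0) -> caps B=0 W=0
Move 2: W@(2,4) -> caps B=0 W=0
Move 3: B@(4,0) -> caps B=0 W=0
Move 4: W@(1,4) -> caps B=0 W=0
Move 5: B@(4,1) -> caps B=0 W=0
Move 6: W@(1,3) -> caps B=0 W=0
Move 7: B@(0,4) -> caps B=0 W=0
Move 8: W@(0,3) -> caps B=0 W=1
Move 9: B@(3,0) -> caps B=0 W=1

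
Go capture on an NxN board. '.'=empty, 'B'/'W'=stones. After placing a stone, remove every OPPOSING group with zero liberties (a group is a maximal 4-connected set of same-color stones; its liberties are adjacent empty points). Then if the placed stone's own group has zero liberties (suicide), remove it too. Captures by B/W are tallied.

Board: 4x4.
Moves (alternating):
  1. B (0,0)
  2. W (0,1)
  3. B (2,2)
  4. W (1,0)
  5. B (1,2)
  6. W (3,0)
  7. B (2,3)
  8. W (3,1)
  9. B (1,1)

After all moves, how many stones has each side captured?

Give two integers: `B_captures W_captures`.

Move 1: B@(0,0) -> caps B=0 W=0
Move 2: W@(0,1) -> caps B=0 W=0
Move 3: B@(2,2) -> caps B=0 W=0
Move 4: W@(1,0) -> caps B=0 W=1
Move 5: B@(1,2) -> caps B=0 W=1
Move 6: W@(3,0) -> caps B=0 W=1
Move 7: B@(2,3) -> caps B=0 W=1
Move 8: W@(3,1) -> caps B=0 W=1
Move 9: B@(1,1) -> caps B=0 W=1

Answer: 0 1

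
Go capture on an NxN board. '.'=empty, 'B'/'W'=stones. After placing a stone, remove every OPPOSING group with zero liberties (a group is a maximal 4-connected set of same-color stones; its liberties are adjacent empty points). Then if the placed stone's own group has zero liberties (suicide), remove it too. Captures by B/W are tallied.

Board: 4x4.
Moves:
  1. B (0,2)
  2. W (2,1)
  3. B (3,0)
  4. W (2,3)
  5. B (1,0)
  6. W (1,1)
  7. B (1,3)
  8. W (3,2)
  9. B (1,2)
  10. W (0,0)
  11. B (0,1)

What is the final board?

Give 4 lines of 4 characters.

Answer: .BB.
BWBB
.W.W
B.W.

Derivation:
Move 1: B@(0,2) -> caps B=0 W=0
Move 2: W@(2,1) -> caps B=0 W=0
Move 3: B@(3,0) -> caps B=0 W=0
Move 4: W@(2,3) -> caps B=0 W=0
Move 5: B@(1,0) -> caps B=0 W=0
Move 6: W@(1,1) -> caps B=0 W=0
Move 7: B@(1,3) -> caps B=0 W=0
Move 8: W@(3,2) -> caps B=0 W=0
Move 9: B@(1,2) -> caps B=0 W=0
Move 10: W@(0,0) -> caps B=0 W=0
Move 11: B@(0,1) -> caps B=1 W=0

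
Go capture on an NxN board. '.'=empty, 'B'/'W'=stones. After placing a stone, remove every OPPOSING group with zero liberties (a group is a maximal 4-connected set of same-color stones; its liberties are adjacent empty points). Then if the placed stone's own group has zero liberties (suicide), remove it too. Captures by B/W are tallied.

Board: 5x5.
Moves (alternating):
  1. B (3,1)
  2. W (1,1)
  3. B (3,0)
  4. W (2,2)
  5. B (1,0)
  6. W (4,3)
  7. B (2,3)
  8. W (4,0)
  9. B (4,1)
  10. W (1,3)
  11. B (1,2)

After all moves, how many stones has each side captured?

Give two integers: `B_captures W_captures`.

Move 1: B@(3,1) -> caps B=0 W=0
Move 2: W@(1,1) -> caps B=0 W=0
Move 3: B@(3,0) -> caps B=0 W=0
Move 4: W@(2,2) -> caps B=0 W=0
Move 5: B@(1,0) -> caps B=0 W=0
Move 6: W@(4,3) -> caps B=0 W=0
Move 7: B@(2,3) -> caps B=0 W=0
Move 8: W@(4,0) -> caps B=0 W=0
Move 9: B@(4,1) -> caps B=1 W=0
Move 10: W@(1,3) -> caps B=1 W=0
Move 11: B@(1,2) -> caps B=1 W=0

Answer: 1 0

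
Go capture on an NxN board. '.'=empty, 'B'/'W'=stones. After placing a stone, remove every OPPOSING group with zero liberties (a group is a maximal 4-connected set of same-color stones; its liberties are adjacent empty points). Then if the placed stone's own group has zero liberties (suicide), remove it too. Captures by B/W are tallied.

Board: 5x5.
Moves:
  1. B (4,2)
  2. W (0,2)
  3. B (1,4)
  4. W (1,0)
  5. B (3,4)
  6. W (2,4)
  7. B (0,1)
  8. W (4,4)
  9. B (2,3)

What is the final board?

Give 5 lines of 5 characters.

Answer: .BW..
W...B
...B.
....B
..B.W

Derivation:
Move 1: B@(4,2) -> caps B=0 W=0
Move 2: W@(0,2) -> caps B=0 W=0
Move 3: B@(1,4) -> caps B=0 W=0
Move 4: W@(1,0) -> caps B=0 W=0
Move 5: B@(3,4) -> caps B=0 W=0
Move 6: W@(2,4) -> caps B=0 W=0
Move 7: B@(0,1) -> caps B=0 W=0
Move 8: W@(4,4) -> caps B=0 W=0
Move 9: B@(2,3) -> caps B=1 W=0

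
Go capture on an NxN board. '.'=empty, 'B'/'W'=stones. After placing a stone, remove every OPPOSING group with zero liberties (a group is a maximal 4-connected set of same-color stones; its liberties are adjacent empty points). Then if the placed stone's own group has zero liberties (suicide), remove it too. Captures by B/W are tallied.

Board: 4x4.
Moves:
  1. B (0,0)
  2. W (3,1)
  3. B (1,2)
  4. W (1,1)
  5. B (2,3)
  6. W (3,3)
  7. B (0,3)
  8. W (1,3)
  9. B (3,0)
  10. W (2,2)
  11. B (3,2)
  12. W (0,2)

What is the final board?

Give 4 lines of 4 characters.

Move 1: B@(0,0) -> caps B=0 W=0
Move 2: W@(3,1) -> caps B=0 W=0
Move 3: B@(1,2) -> caps B=0 W=0
Move 4: W@(1,1) -> caps B=0 W=0
Move 5: B@(2,3) -> caps B=0 W=0
Move 6: W@(3,3) -> caps B=0 W=0
Move 7: B@(0,3) -> caps B=0 W=0
Move 8: W@(1,3) -> caps B=0 W=0
Move 9: B@(3,0) -> caps B=0 W=0
Move 10: W@(2,2) -> caps B=0 W=0
Move 11: B@(3,2) -> caps B=1 W=0
Move 12: W@(0,2) -> caps B=1 W=0

Answer: B.WB
.WB.
..WB
BWB.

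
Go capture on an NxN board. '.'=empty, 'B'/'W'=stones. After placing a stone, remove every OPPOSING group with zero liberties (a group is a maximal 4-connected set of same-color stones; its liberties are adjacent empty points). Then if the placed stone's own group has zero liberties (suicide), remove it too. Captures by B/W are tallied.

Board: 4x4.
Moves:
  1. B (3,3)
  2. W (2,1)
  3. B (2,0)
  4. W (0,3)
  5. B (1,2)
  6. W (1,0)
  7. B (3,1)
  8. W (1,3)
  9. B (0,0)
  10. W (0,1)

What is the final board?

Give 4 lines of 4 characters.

Answer: .W.W
W.BW
BW..
.B.B

Derivation:
Move 1: B@(3,3) -> caps B=0 W=0
Move 2: W@(2,1) -> caps B=0 W=0
Move 3: B@(2,0) -> caps B=0 W=0
Move 4: W@(0,3) -> caps B=0 W=0
Move 5: B@(1,2) -> caps B=0 W=0
Move 6: W@(1,0) -> caps B=0 W=0
Move 7: B@(3,1) -> caps B=0 W=0
Move 8: W@(1,3) -> caps B=0 W=0
Move 9: B@(0,0) -> caps B=0 W=0
Move 10: W@(0,1) -> caps B=0 W=1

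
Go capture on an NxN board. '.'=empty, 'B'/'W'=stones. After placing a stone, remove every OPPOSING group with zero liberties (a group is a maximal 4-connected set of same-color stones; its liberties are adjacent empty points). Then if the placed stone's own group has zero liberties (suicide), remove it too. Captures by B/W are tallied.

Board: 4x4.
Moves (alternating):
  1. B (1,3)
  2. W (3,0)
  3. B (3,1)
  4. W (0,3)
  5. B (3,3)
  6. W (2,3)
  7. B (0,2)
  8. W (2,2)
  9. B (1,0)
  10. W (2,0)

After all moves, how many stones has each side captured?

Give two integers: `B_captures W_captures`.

Move 1: B@(1,3) -> caps B=0 W=0
Move 2: W@(3,0) -> caps B=0 W=0
Move 3: B@(3,1) -> caps B=0 W=0
Move 4: W@(0,3) -> caps B=0 W=0
Move 5: B@(3,3) -> caps B=0 W=0
Move 6: W@(2,3) -> caps B=0 W=0
Move 7: B@(0,2) -> caps B=1 W=0
Move 8: W@(2,2) -> caps B=1 W=0
Move 9: B@(1,0) -> caps B=1 W=0
Move 10: W@(2,0) -> caps B=1 W=0

Answer: 1 0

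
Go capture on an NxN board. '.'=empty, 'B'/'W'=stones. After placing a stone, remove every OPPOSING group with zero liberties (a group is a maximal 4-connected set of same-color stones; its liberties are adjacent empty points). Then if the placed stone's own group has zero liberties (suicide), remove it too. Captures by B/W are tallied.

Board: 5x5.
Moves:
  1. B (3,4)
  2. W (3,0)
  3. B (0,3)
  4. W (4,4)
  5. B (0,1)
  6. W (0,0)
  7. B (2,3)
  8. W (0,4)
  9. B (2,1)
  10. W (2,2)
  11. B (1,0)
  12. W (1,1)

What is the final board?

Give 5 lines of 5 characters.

Answer: .B.BW
BW...
.BWB.
W...B
....W

Derivation:
Move 1: B@(3,4) -> caps B=0 W=0
Move 2: W@(3,0) -> caps B=0 W=0
Move 3: B@(0,3) -> caps B=0 W=0
Move 4: W@(4,4) -> caps B=0 W=0
Move 5: B@(0,1) -> caps B=0 W=0
Move 6: W@(0,0) -> caps B=0 W=0
Move 7: B@(2,3) -> caps B=0 W=0
Move 8: W@(0,4) -> caps B=0 W=0
Move 9: B@(2,1) -> caps B=0 W=0
Move 10: W@(2,2) -> caps B=0 W=0
Move 11: B@(1,0) -> caps B=1 W=0
Move 12: W@(1,1) -> caps B=1 W=0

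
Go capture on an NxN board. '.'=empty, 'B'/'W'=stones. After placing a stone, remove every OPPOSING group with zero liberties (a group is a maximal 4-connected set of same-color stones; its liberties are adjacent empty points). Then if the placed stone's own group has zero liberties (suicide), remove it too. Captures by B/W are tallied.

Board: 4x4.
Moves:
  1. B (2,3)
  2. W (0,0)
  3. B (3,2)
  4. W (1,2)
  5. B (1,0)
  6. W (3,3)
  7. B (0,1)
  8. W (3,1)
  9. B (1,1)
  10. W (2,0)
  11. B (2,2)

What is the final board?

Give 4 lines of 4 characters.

Answer: .B..
BBW.
W.BB
.WB.

Derivation:
Move 1: B@(2,3) -> caps B=0 W=0
Move 2: W@(0,0) -> caps B=0 W=0
Move 3: B@(3,2) -> caps B=0 W=0
Move 4: W@(1,2) -> caps B=0 W=0
Move 5: B@(1,0) -> caps B=0 W=0
Move 6: W@(3,3) -> caps B=0 W=0
Move 7: B@(0,1) -> caps B=1 W=0
Move 8: W@(3,1) -> caps B=1 W=0
Move 9: B@(1,1) -> caps B=1 W=0
Move 10: W@(2,0) -> caps B=1 W=0
Move 11: B@(2,2) -> caps B=1 W=0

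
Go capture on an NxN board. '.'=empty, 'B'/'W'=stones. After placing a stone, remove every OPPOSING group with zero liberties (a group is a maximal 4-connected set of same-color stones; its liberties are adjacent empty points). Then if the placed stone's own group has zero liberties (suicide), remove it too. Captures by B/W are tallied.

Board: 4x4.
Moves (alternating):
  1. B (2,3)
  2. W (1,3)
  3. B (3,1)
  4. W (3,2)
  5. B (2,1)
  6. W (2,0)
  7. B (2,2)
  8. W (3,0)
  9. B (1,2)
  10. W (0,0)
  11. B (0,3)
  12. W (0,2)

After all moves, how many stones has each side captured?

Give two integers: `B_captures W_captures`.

Answer: 1 0

Derivation:
Move 1: B@(2,3) -> caps B=0 W=0
Move 2: W@(1,3) -> caps B=0 W=0
Move 3: B@(3,1) -> caps B=0 W=0
Move 4: W@(3,2) -> caps B=0 W=0
Move 5: B@(2,1) -> caps B=0 W=0
Move 6: W@(2,0) -> caps B=0 W=0
Move 7: B@(2,2) -> caps B=0 W=0
Move 8: W@(3,0) -> caps B=0 W=0
Move 9: B@(1,2) -> caps B=0 W=0
Move 10: W@(0,0) -> caps B=0 W=0
Move 11: B@(0,3) -> caps B=1 W=0
Move 12: W@(0,2) -> caps B=1 W=0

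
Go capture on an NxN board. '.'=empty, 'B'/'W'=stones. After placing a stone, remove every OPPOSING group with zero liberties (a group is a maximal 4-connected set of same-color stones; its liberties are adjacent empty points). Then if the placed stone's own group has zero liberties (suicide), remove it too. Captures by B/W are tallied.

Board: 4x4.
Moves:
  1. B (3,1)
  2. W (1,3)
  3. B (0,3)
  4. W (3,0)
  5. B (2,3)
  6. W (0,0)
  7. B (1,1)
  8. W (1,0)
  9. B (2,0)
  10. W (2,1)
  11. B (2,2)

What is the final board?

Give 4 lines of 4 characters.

Answer: W..B
WB.W
B.BB
.B..

Derivation:
Move 1: B@(3,1) -> caps B=0 W=0
Move 2: W@(1,3) -> caps B=0 W=0
Move 3: B@(0,3) -> caps B=0 W=0
Move 4: W@(3,0) -> caps B=0 W=0
Move 5: B@(2,3) -> caps B=0 W=0
Move 6: W@(0,0) -> caps B=0 W=0
Move 7: B@(1,1) -> caps B=0 W=0
Move 8: W@(1,0) -> caps B=0 W=0
Move 9: B@(2,0) -> caps B=1 W=0
Move 10: W@(2,1) -> caps B=1 W=0
Move 11: B@(2,2) -> caps B=2 W=0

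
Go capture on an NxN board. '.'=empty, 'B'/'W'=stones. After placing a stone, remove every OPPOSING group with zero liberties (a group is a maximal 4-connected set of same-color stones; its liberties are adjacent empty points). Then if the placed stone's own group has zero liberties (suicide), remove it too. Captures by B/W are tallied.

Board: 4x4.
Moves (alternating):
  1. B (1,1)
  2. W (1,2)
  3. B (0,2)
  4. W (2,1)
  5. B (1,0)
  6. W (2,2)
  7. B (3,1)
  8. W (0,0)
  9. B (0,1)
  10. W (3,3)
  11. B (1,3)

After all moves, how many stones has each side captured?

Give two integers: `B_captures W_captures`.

Move 1: B@(1,1) -> caps B=0 W=0
Move 2: W@(1,2) -> caps B=0 W=0
Move 3: B@(0,2) -> caps B=0 W=0
Move 4: W@(2,1) -> caps B=0 W=0
Move 5: B@(1,0) -> caps B=0 W=0
Move 6: W@(2,2) -> caps B=0 W=0
Move 7: B@(3,1) -> caps B=0 W=0
Move 8: W@(0,0) -> caps B=0 W=0
Move 9: B@(0,1) -> caps B=1 W=0
Move 10: W@(3,3) -> caps B=1 W=0
Move 11: B@(1,3) -> caps B=1 W=0

Answer: 1 0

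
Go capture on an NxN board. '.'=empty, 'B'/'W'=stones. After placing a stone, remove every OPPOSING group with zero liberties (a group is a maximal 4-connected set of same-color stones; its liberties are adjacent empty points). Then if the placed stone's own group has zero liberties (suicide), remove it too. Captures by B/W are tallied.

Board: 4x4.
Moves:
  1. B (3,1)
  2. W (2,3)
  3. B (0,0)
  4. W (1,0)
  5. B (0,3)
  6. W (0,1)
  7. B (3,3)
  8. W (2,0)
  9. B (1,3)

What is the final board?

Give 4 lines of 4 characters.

Answer: .W.B
W..B
W..W
.B.B

Derivation:
Move 1: B@(3,1) -> caps B=0 W=0
Move 2: W@(2,3) -> caps B=0 W=0
Move 3: B@(0,0) -> caps B=0 W=0
Move 4: W@(1,0) -> caps B=0 W=0
Move 5: B@(0,3) -> caps B=0 W=0
Move 6: W@(0,1) -> caps B=0 W=1
Move 7: B@(3,3) -> caps B=0 W=1
Move 8: W@(2,0) -> caps B=0 W=1
Move 9: B@(1,3) -> caps B=0 W=1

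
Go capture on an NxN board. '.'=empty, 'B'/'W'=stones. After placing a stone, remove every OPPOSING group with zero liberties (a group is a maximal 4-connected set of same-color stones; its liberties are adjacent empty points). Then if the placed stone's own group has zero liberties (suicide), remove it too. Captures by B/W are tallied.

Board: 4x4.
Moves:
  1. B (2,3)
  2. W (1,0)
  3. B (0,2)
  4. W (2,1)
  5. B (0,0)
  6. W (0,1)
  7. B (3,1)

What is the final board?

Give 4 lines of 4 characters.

Answer: .WB.
W...
.W.B
.B..

Derivation:
Move 1: B@(2,3) -> caps B=0 W=0
Move 2: W@(1,0) -> caps B=0 W=0
Move 3: B@(0,2) -> caps B=0 W=0
Move 4: W@(2,1) -> caps B=0 W=0
Move 5: B@(0,0) -> caps B=0 W=0
Move 6: W@(0,1) -> caps B=0 W=1
Move 7: B@(3,1) -> caps B=0 W=1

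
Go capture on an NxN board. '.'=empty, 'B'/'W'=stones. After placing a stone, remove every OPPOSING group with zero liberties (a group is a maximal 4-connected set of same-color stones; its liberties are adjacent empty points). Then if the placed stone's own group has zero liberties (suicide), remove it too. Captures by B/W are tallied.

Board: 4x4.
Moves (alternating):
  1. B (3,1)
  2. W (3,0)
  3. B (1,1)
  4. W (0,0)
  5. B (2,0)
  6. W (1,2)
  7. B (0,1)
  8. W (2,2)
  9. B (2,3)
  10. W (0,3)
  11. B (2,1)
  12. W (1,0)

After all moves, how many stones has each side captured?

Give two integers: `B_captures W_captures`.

Answer: 1 0

Derivation:
Move 1: B@(3,1) -> caps B=0 W=0
Move 2: W@(3,0) -> caps B=0 W=0
Move 3: B@(1,1) -> caps B=0 W=0
Move 4: W@(0,0) -> caps B=0 W=0
Move 5: B@(2,0) -> caps B=1 W=0
Move 6: W@(1,2) -> caps B=1 W=0
Move 7: B@(0,1) -> caps B=1 W=0
Move 8: W@(2,2) -> caps B=1 W=0
Move 9: B@(2,3) -> caps B=1 W=0
Move 10: W@(0,3) -> caps B=1 W=0
Move 11: B@(2,1) -> caps B=1 W=0
Move 12: W@(1,0) -> caps B=1 W=0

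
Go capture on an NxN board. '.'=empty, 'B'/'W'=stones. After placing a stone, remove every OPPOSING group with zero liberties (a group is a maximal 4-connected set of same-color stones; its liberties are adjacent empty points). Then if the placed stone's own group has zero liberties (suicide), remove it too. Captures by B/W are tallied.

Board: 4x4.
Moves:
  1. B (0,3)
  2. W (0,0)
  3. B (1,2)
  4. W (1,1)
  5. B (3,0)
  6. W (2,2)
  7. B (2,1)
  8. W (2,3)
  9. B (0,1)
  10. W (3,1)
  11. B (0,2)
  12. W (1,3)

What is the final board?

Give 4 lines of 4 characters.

Answer: W...
.W.W
.BWW
BW..

Derivation:
Move 1: B@(0,3) -> caps B=0 W=0
Move 2: W@(0,0) -> caps B=0 W=0
Move 3: B@(1,2) -> caps B=0 W=0
Move 4: W@(1,1) -> caps B=0 W=0
Move 5: B@(3,0) -> caps B=0 W=0
Move 6: W@(2,2) -> caps B=0 W=0
Move 7: B@(2,1) -> caps B=0 W=0
Move 8: W@(2,3) -> caps B=0 W=0
Move 9: B@(0,1) -> caps B=0 W=0
Move 10: W@(3,1) -> caps B=0 W=0
Move 11: B@(0,2) -> caps B=0 W=0
Move 12: W@(1,3) -> caps B=0 W=4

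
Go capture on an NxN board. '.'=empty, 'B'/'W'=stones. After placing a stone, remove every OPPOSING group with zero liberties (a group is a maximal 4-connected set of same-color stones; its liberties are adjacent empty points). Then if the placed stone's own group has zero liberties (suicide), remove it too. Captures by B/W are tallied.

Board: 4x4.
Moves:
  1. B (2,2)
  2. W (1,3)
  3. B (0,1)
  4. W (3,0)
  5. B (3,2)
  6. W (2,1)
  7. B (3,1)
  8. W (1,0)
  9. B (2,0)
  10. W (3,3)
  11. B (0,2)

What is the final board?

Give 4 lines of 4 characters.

Answer: .BB.
W..W
BWB.
.BBW

Derivation:
Move 1: B@(2,2) -> caps B=0 W=0
Move 2: W@(1,3) -> caps B=0 W=0
Move 3: B@(0,1) -> caps B=0 W=0
Move 4: W@(3,0) -> caps B=0 W=0
Move 5: B@(3,2) -> caps B=0 W=0
Move 6: W@(2,1) -> caps B=0 W=0
Move 7: B@(3,1) -> caps B=0 W=0
Move 8: W@(1,0) -> caps B=0 W=0
Move 9: B@(2,0) -> caps B=1 W=0
Move 10: W@(3,3) -> caps B=1 W=0
Move 11: B@(0,2) -> caps B=1 W=0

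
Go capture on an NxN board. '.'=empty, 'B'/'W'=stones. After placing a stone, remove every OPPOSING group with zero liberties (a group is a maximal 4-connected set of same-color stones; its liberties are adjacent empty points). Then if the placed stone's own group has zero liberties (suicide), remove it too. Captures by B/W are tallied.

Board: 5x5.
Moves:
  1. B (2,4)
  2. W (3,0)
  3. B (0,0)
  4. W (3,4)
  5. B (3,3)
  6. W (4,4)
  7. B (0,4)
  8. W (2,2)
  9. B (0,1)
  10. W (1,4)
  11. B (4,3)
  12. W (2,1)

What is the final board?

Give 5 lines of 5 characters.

Answer: BB..B
....W
.WW.B
W..B.
...B.

Derivation:
Move 1: B@(2,4) -> caps B=0 W=0
Move 2: W@(3,0) -> caps B=0 W=0
Move 3: B@(0,0) -> caps B=0 W=0
Move 4: W@(3,4) -> caps B=0 W=0
Move 5: B@(3,3) -> caps B=0 W=0
Move 6: W@(4,4) -> caps B=0 W=0
Move 7: B@(0,4) -> caps B=0 W=0
Move 8: W@(2,2) -> caps B=0 W=0
Move 9: B@(0,1) -> caps B=0 W=0
Move 10: W@(1,4) -> caps B=0 W=0
Move 11: B@(4,3) -> caps B=2 W=0
Move 12: W@(2,1) -> caps B=2 W=0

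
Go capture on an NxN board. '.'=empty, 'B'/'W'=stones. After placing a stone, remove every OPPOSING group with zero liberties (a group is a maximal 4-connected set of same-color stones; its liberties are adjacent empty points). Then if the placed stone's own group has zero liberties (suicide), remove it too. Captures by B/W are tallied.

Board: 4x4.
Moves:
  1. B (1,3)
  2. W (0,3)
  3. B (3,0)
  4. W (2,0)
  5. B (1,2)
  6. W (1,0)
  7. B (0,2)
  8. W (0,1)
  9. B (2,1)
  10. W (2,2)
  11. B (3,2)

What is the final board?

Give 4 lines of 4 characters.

Answer: .WB.
W.BB
WBW.
B.B.

Derivation:
Move 1: B@(1,3) -> caps B=0 W=0
Move 2: W@(0,3) -> caps B=0 W=0
Move 3: B@(3,0) -> caps B=0 W=0
Move 4: W@(2,0) -> caps B=0 W=0
Move 5: B@(1,2) -> caps B=0 W=0
Move 6: W@(1,0) -> caps B=0 W=0
Move 7: B@(0,2) -> caps B=1 W=0
Move 8: W@(0,1) -> caps B=1 W=0
Move 9: B@(2,1) -> caps B=1 W=0
Move 10: W@(2,2) -> caps B=1 W=0
Move 11: B@(3,2) -> caps B=1 W=0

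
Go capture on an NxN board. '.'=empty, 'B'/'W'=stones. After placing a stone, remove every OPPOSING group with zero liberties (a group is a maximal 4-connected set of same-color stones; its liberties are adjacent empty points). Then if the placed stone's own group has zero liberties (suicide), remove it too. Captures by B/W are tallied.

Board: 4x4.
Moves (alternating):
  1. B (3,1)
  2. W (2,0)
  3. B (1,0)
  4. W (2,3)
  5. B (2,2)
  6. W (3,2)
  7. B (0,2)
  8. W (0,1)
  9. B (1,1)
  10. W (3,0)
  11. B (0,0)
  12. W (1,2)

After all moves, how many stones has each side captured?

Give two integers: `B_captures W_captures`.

Move 1: B@(3,1) -> caps B=0 W=0
Move 2: W@(2,0) -> caps B=0 W=0
Move 3: B@(1,0) -> caps B=0 W=0
Move 4: W@(2,3) -> caps B=0 W=0
Move 5: B@(2,2) -> caps B=0 W=0
Move 6: W@(3,2) -> caps B=0 W=0
Move 7: B@(0,2) -> caps B=0 W=0
Move 8: W@(0,1) -> caps B=0 W=0
Move 9: B@(1,1) -> caps B=0 W=0
Move 10: W@(3,0) -> caps B=0 W=0
Move 11: B@(0,0) -> caps B=1 W=0
Move 12: W@(1,2) -> caps B=1 W=0

Answer: 1 0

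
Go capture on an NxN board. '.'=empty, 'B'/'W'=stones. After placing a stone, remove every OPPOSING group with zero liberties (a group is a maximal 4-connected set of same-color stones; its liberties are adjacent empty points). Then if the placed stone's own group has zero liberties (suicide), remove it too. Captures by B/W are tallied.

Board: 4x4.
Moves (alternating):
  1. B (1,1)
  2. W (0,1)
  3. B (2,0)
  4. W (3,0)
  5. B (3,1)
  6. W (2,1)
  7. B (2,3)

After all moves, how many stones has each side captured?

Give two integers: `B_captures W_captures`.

Move 1: B@(1,1) -> caps B=0 W=0
Move 2: W@(0,1) -> caps B=0 W=0
Move 3: B@(2,0) -> caps B=0 W=0
Move 4: W@(3,0) -> caps B=0 W=0
Move 5: B@(3,1) -> caps B=1 W=0
Move 6: W@(2,1) -> caps B=1 W=0
Move 7: B@(2,3) -> caps B=1 W=0

Answer: 1 0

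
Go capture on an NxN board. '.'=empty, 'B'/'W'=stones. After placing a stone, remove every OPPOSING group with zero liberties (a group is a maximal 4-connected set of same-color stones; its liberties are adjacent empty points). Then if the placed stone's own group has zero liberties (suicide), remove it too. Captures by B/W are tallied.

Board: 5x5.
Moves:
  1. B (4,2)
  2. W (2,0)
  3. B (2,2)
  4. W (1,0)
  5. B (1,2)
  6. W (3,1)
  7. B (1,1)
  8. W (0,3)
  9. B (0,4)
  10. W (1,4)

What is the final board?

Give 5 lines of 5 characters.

Move 1: B@(4,2) -> caps B=0 W=0
Move 2: W@(2,0) -> caps B=0 W=0
Move 3: B@(2,2) -> caps B=0 W=0
Move 4: W@(1,0) -> caps B=0 W=0
Move 5: B@(1,2) -> caps B=0 W=0
Move 6: W@(3,1) -> caps B=0 W=0
Move 7: B@(1,1) -> caps B=0 W=0
Move 8: W@(0,3) -> caps B=0 W=0
Move 9: B@(0,4) -> caps B=0 W=0
Move 10: W@(1,4) -> caps B=0 W=1

Answer: ...W.
WBB.W
W.B..
.W...
..B..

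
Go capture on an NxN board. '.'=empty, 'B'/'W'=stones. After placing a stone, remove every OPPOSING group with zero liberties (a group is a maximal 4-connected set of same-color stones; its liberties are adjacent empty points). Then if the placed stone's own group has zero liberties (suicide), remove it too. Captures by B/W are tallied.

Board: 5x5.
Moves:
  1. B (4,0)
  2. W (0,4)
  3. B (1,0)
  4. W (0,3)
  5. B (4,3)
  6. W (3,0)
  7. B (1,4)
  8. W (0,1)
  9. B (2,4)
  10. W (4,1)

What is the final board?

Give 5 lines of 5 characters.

Answer: .W.WW
B...B
....B
W....
.W.B.

Derivation:
Move 1: B@(4,0) -> caps B=0 W=0
Move 2: W@(0,4) -> caps B=0 W=0
Move 3: B@(1,0) -> caps B=0 W=0
Move 4: W@(0,3) -> caps B=0 W=0
Move 5: B@(4,3) -> caps B=0 W=0
Move 6: W@(3,0) -> caps B=0 W=0
Move 7: B@(1,4) -> caps B=0 W=0
Move 8: W@(0,1) -> caps B=0 W=0
Move 9: B@(2,4) -> caps B=0 W=0
Move 10: W@(4,1) -> caps B=0 W=1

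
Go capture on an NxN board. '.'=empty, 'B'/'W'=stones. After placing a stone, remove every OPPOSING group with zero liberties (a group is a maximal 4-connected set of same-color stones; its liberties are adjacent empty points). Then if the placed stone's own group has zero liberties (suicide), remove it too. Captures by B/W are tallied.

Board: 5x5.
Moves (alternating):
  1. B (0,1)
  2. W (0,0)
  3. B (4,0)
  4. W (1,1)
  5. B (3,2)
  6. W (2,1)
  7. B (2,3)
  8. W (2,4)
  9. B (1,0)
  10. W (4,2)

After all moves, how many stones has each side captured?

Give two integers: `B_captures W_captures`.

Move 1: B@(0,1) -> caps B=0 W=0
Move 2: W@(0,0) -> caps B=0 W=0
Move 3: B@(4,0) -> caps B=0 W=0
Move 4: W@(1,1) -> caps B=0 W=0
Move 5: B@(3,2) -> caps B=0 W=0
Move 6: W@(2,1) -> caps B=0 W=0
Move 7: B@(2,3) -> caps B=0 W=0
Move 8: W@(2,4) -> caps B=0 W=0
Move 9: B@(1,0) -> caps B=1 W=0
Move 10: W@(4,2) -> caps B=1 W=0

Answer: 1 0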